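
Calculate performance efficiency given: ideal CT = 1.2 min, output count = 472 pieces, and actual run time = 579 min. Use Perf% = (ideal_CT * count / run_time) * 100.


Formula: Performance = (Ideal CT * Total Count) / Run Time * 100
Ideal output time = 1.2 * 472 = 566.4 min
Performance = 566.4 / 579 * 100 = 97.8%

97.8%


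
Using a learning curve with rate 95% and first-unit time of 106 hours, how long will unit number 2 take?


Formula: T_n = T_1 * (learning_rate)^(log2(n)) where learning_rate = rate/100
Doublings = log2(2) = 1
T_n = 106 * 0.95^1
T_n = 106 * 0.95 = 100.7 hours

100.7 hours


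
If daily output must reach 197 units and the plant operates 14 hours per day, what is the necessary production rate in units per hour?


Formula: Production Rate = Daily Demand / Available Hours
Rate = 197 units/day / 14 hours/day
Rate = 14.1 units/hour

14.1 units/hour


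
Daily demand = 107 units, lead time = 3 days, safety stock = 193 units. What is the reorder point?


Formula: ROP = (Daily Demand * Lead Time) + Safety Stock
Demand during lead time = 107 * 3 = 321 units
ROP = 321 + 193 = 514 units

514 units


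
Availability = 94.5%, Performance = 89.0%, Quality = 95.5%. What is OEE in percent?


Formula: OEE = Availability * Performance * Quality / 10000
A * P = 94.5% * 89.0% / 100 = 84.11%
OEE = 84.11% * 95.5% / 100 = 80.3%

80.3%


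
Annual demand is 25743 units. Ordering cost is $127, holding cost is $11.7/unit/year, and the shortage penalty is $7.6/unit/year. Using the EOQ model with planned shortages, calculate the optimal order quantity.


Formula: EOQ* = sqrt(2DS/H) * sqrt((H+P)/P)
Base EOQ = sqrt(2*25743*127/11.7) = 747.57 units
Correction = sqrt((11.7+7.6)/7.6) = 1.59357
EOQ* = 747.57 * 1.59357 = 1191.3 units

1191.3 units


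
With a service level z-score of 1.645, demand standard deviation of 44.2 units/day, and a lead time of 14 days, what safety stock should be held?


Formula: SS = z * sigma_d * sqrt(LT)
sqrt(LT) = sqrt(14) = 3.7417
SS = 1.645 * 44.2 * 3.7417
SS = 272.1 units

272.1 units


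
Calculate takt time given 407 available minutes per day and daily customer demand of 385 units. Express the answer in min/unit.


Formula: Takt Time = Available Production Time / Customer Demand
Takt = 407 min/day / 385 units/day
Takt = 1.06 min/unit

1.06 min/unit


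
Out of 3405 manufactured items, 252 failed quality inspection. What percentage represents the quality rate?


Formula: Quality Rate = Good Pieces / Total Pieces * 100
Good pieces = 3405 - 252 = 3153
QR = 3153 / 3405 * 100 = 92.6%

92.6%


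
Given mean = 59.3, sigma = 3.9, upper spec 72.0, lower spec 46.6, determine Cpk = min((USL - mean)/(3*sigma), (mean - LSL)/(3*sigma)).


Cpu = (72.0 - 59.3) / (3 * 3.9) = 1.09
Cpl = (59.3 - 46.6) / (3 * 3.9) = 1.09
Cpk = min(1.09, 1.09) = 1.09

1.09


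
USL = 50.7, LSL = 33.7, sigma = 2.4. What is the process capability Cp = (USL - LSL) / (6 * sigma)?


Cp = (50.7 - 33.7) / (6 * 2.4)

1.18


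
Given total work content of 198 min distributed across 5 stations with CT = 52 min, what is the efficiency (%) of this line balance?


Formula: Efficiency = Sum of Task Times / (N_stations * CT) * 100
Total station capacity = 5 stations * 52 min = 260 min
Efficiency = 198 / 260 * 100 = 76.2%

76.2%


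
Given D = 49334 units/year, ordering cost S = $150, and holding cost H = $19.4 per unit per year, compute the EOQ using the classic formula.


Formula: EOQ = sqrt(2 * D * S / H)
Numerator: 2 * 49334 * 150 = 14800200
2DS/H = 14800200 / 19.4 = 762896.9
EOQ = sqrt(762896.9) = 873.4 units

873.4 units


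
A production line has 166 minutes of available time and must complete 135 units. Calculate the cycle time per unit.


Formula: CT = Available Time / Number of Units
CT = 166 min / 135 units
CT = 1.23 min/unit

1.23 min/unit


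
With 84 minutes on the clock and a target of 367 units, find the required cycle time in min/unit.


Formula: CT = Available Time / Number of Units
CT = 84 min / 367 units
CT = 0.23 min/unit

0.23 min/unit


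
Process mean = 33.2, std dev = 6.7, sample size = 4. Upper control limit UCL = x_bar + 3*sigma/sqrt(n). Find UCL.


UCL = 33.2 + 3 * 6.7 / sqrt(4)

43.25


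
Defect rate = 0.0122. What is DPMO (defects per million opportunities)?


DPMO = defect_rate * 1000000 = 0.0122 * 1000000

12200


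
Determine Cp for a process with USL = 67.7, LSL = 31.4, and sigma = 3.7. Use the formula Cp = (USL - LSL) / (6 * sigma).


Cp = (67.7 - 31.4) / (6 * 3.7)

1.64


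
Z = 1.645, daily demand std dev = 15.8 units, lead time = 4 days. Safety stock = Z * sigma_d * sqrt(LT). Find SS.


Formula: SS = z * sigma_d * sqrt(LT)
sqrt(LT) = sqrt(4) = 2.0
SS = 1.645 * 15.8 * 2.0
SS = 52.0 units

52.0 units


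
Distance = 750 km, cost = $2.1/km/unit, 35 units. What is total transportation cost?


TC = dist * cost * units = 750 * 2.1 * 35 = $55125.00

$55125.00


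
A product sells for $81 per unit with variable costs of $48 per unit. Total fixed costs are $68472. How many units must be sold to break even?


Formula: BEQ = Fixed Costs / (Price - Variable Cost)
Contribution margin = $81 - $48 = $33/unit
BEQ = ceil($68472 / $33/unit) = ceil(2074.91) = 2075 units

2075 units


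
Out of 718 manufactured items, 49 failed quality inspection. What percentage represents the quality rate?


Formula: Quality Rate = Good Pieces / Total Pieces * 100
Good pieces = 718 - 49 = 669
QR = 669 / 718 * 100 = 93.2%

93.2%


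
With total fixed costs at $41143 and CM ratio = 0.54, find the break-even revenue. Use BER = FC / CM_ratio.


Formula: BER = Fixed Costs / Contribution Margin Ratio
BER = $41143 / 0.54
BER = $76190.74 (to the nearest cent)

$76190.74


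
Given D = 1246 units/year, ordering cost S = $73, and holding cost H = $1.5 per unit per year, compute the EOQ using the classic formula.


Formula: EOQ = sqrt(2 * D * S / H)
Numerator: 2 * 1246 * 73 = 181916
2DS/H = 181916 / 1.5 = 121277.3
EOQ = sqrt(121277.3) = 348.2 units

348.2 units


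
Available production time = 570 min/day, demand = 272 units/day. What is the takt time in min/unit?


Formula: Takt Time = Available Production Time / Customer Demand
Takt = 570 min/day / 272 units/day
Takt = 2.1 min/unit

2.1 min/unit


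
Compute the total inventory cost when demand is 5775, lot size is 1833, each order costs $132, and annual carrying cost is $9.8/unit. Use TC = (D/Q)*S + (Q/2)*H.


TC = 5775/1833 * 132 + 1833/2 * 9.8

$9397.58


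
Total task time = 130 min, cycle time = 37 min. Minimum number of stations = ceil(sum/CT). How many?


Formula: N_min = ceil(Sum of Task Times / Cycle Time)
N_min = ceil(130 min / 37 min) = ceil(3.5135)
N_min = 4 stations

4


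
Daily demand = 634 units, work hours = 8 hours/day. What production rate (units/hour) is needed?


Formula: Production Rate = Daily Demand / Available Hours
Rate = 634 units/day / 8 hours/day
Rate = 79.3 units/hour

79.3 units/hour


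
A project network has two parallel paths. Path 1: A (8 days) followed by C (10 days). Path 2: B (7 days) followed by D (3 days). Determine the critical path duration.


Path 1 = 8 + 10 = 18 days
Path 2 = 7 + 3 = 10 days
Duration = max(18, 10) = 18 days

18 days


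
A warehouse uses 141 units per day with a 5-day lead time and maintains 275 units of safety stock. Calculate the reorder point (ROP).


Formula: ROP = (Daily Demand * Lead Time) + Safety Stock
Demand during lead time = 141 * 5 = 705 units
ROP = 705 + 275 = 980 units

980 units


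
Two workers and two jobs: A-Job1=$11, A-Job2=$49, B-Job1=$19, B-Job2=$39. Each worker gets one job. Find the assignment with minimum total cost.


Option 1: A->1 + B->2 = $11 + $39 = $50
Option 2: A->2 + B->1 = $49 + $19 = $68
Min cost = min($50, $68) = $50

$50


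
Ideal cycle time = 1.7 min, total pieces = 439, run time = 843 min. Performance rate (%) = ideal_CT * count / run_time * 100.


Formula: Performance = (Ideal CT * Total Count) / Run Time * 100
Ideal output time = 1.7 * 439 = 746.3 min
Performance = 746.3 / 843 * 100 = 88.5%

88.5%


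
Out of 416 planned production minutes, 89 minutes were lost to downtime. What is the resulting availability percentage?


Formula: Availability = (Planned Time - Downtime) / Planned Time * 100
Uptime = 416 - 89 = 327 min
Availability = 327 / 416 * 100 = 78.6%

78.6%


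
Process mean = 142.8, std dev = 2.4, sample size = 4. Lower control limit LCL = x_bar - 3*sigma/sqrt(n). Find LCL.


LCL = 142.8 - 3 * 2.4 / sqrt(4)

139.2


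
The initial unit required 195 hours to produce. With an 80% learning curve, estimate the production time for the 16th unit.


Formula: T_n = T_1 * (learning_rate)^(log2(n)) where learning_rate = rate/100
Doublings = log2(16) = 4
T_n = 195 * 0.8^4
T_n = 195 * 0.4096 = 79.9 hours

79.9 hours


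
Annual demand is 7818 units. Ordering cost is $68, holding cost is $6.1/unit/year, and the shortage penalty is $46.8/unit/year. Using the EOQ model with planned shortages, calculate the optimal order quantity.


Formula: EOQ* = sqrt(2DS/H) * sqrt((H+P)/P)
Base EOQ = sqrt(2*7818*68/6.1) = 417.5 units
Correction = sqrt((6.1+46.8)/46.8) = 1.06318
EOQ* = 417.5 * 1.06318 = 443.9 units

443.9 units


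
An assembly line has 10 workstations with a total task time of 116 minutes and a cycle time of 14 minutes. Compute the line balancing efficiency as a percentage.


Formula: Efficiency = Sum of Task Times / (N_stations * CT) * 100
Total station capacity = 10 stations * 14 min = 140 min
Efficiency = 116 / 140 * 100 = 82.9%

82.9%


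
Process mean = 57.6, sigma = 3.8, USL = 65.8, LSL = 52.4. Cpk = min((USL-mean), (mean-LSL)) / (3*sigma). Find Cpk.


Cpu = (65.8 - 57.6) / (3 * 3.8) = 0.72
Cpl = (57.6 - 52.4) / (3 * 3.8) = 0.46
Cpk = min(0.72, 0.46) = 0.46

0.46


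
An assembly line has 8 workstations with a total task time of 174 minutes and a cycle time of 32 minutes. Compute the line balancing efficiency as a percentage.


Formula: Efficiency = Sum of Task Times / (N_stations * CT) * 100
Total station capacity = 8 stations * 32 min = 256 min
Efficiency = 174 / 256 * 100 = 68.0%

68.0%


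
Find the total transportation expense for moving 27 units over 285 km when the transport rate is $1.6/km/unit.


TC = dist * cost * units = 285 * 1.6 * 27 = $12312.00

$12312.00


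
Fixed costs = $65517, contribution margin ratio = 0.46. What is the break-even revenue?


Formula: BER = Fixed Costs / Contribution Margin Ratio
BER = $65517 / 0.46
BER = $142428.26 (to the nearest cent)

$142428.26


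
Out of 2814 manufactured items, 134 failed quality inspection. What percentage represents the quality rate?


Formula: Quality Rate = Good Pieces / Total Pieces * 100
Good pieces = 2814 - 134 = 2680
QR = 2680 / 2814 * 100 = 95.2%

95.2%


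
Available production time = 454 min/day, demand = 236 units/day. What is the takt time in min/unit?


Formula: Takt Time = Available Production Time / Customer Demand
Takt = 454 min/day / 236 units/day
Takt = 1.92 min/unit

1.92 min/unit


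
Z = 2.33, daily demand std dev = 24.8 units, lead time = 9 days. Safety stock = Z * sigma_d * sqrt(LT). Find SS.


Formula: SS = z * sigma_d * sqrt(LT)
sqrt(LT) = sqrt(9) = 3.0
SS = 2.33 * 24.8 * 3.0
SS = 173.4 units

173.4 units


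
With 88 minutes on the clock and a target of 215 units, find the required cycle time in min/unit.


Formula: CT = Available Time / Number of Units
CT = 88 min / 215 units
CT = 0.41 min/unit

0.41 min/unit


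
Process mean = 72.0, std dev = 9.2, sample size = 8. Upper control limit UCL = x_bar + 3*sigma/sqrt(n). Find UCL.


UCL = 72.0 + 3 * 9.2 / sqrt(8)

81.76


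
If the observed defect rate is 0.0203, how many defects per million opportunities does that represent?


DPMO = defect_rate * 1000000 = 0.0203 * 1000000

20300


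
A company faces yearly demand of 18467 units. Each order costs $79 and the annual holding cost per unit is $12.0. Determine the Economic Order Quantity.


Formula: EOQ = sqrt(2 * D * S / H)
Numerator: 2 * 18467 * 79 = 2917786
2DS/H = 2917786 / 12.0 = 243148.8
EOQ = sqrt(243148.8) = 493.1 units

493.1 units


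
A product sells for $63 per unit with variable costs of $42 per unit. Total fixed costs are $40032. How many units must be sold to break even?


Formula: BEQ = Fixed Costs / (Price - Variable Cost)
Contribution margin = $63 - $42 = $21/unit
BEQ = ceil($40032 / $21/unit) = ceil(1906.29) = 1907 units

1907 units


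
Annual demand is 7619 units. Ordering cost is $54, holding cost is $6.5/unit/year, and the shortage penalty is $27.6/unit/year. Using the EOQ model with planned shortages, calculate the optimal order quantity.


Formula: EOQ* = sqrt(2DS/H) * sqrt((H+P)/P)
Base EOQ = sqrt(2*7619*54/6.5) = 355.8 units
Correction = sqrt((6.5+27.6)/27.6) = 1.11153
EOQ* = 355.8 * 1.11153 = 395.5 units

395.5 units


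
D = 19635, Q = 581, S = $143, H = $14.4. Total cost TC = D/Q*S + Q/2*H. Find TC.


TC = 19635/581 * 143 + 581/2 * 14.4

$9015.91


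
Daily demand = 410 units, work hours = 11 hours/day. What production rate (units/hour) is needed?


Formula: Production Rate = Daily Demand / Available Hours
Rate = 410 units/day / 11 hours/day
Rate = 37.3 units/hour

37.3 units/hour


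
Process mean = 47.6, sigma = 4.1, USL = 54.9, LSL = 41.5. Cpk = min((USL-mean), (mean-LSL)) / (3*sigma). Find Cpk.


Cpu = (54.9 - 47.6) / (3 * 4.1) = 0.59
Cpl = (47.6 - 41.5) / (3 * 4.1) = 0.5
Cpk = min(0.59, 0.5) = 0.5

0.5


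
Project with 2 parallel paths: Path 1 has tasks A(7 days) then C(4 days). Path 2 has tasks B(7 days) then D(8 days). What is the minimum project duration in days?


Path 1 = 7 + 4 = 11 days
Path 2 = 7 + 8 = 15 days
Duration = max(11, 15) = 15 days

15 days


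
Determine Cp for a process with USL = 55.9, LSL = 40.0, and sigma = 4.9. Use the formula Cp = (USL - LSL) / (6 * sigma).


Cp = (55.9 - 40.0) / (6 * 4.9)

0.54


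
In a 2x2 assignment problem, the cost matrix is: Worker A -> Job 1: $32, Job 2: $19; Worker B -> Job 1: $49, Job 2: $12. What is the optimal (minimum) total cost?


Option 1: A->1 + B->2 = $32 + $12 = $44
Option 2: A->2 + B->1 = $19 + $49 = $68
Min cost = min($44, $68) = $44

$44


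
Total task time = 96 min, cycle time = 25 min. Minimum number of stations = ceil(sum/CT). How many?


Formula: N_min = ceil(Sum of Task Times / Cycle Time)
N_min = ceil(96 min / 25 min) = ceil(3.84)
N_min = 4 stations

4


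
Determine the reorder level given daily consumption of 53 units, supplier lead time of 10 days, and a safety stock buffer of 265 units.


Formula: ROP = (Daily Demand * Lead Time) + Safety Stock
Demand during lead time = 53 * 10 = 530 units
ROP = 530 + 265 = 795 units

795 units


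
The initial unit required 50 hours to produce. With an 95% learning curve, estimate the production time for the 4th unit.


Formula: T_n = T_1 * (learning_rate)^(log2(n)) where learning_rate = rate/100
Doublings = log2(4) = 2
T_n = 50 * 0.95^2
T_n = 50 * 0.9025 = 45.1 hours

45.1 hours


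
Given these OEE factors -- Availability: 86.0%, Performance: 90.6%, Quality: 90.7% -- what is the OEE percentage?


Formula: OEE = Availability * Performance * Quality / 10000
A * P = 86.0% * 90.6% / 100 = 77.92%
OEE = 77.92% * 90.7% / 100 = 70.7%

70.7%


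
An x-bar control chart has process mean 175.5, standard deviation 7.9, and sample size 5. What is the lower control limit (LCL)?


LCL = 175.5 - 3 * 7.9 / sqrt(5)

164.9


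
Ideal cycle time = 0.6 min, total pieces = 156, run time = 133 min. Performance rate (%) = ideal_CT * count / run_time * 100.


Formula: Performance = (Ideal CT * Total Count) / Run Time * 100
Ideal output time = 0.6 * 156 = 93.6 min
Performance = 93.6 / 133 * 100 = 70.4%

70.4%


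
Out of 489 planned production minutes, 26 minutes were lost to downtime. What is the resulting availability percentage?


Formula: Availability = (Planned Time - Downtime) / Planned Time * 100
Uptime = 489 - 26 = 463 min
Availability = 463 / 489 * 100 = 94.7%

94.7%


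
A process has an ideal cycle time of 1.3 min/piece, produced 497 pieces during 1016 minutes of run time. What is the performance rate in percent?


Formula: Performance = (Ideal CT * Total Count) / Run Time * 100
Ideal output time = 1.3 * 497 = 646.1 min
Performance = 646.1 / 1016 * 100 = 63.6%

63.6%


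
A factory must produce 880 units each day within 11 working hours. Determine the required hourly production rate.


Formula: Production Rate = Daily Demand / Available Hours
Rate = 880 units/day / 11 hours/day
Rate = 80.0 units/hour

80.0 units/hour


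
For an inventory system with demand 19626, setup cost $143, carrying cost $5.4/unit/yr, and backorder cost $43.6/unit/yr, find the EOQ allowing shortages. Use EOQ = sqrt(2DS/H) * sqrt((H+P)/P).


Formula: EOQ* = sqrt(2DS/H) * sqrt((H+P)/P)
Base EOQ = sqrt(2*19626*143/5.4) = 1019.53 units
Correction = sqrt((5.4+43.6)/43.6) = 1.06012
EOQ* = 1019.53 * 1.06012 = 1080.8 units

1080.8 units


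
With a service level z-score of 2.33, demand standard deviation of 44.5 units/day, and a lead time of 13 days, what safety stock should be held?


Formula: SS = z * sigma_d * sqrt(LT)
sqrt(LT) = sqrt(13) = 3.6056
SS = 2.33 * 44.5 * 3.6056
SS = 373.8 units

373.8 units


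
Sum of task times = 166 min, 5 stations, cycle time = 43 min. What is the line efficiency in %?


Formula: Efficiency = Sum of Task Times / (N_stations * CT) * 100
Total station capacity = 5 stations * 43 min = 215 min
Efficiency = 166 / 215 * 100 = 77.2%

77.2%


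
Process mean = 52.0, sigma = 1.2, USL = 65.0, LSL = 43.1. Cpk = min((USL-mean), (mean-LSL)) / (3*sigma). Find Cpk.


Cpu = (65.0 - 52.0) / (3 * 1.2) = 3.61
Cpl = (52.0 - 43.1) / (3 * 1.2) = 2.47
Cpk = min(3.61, 2.47) = 2.47

2.47


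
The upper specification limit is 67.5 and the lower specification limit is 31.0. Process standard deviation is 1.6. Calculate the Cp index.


Cp = (67.5 - 31.0) / (6 * 1.6)

3.8


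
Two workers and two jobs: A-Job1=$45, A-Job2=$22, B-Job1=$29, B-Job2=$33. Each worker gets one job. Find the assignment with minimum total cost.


Option 1: A->1 + B->2 = $45 + $33 = $78
Option 2: A->2 + B->1 = $22 + $29 = $51
Min cost = min($78, $51) = $51

$51


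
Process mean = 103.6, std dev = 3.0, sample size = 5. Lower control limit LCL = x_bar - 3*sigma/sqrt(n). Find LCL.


LCL = 103.6 - 3 * 3.0 / sqrt(5)

99.58


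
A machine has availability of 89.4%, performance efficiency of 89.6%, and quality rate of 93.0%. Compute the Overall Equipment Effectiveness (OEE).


Formula: OEE = Availability * Performance * Quality / 10000
A * P = 89.4% * 89.6% / 100 = 80.1%
OEE = 80.1% * 93.0% / 100 = 74.5%

74.5%


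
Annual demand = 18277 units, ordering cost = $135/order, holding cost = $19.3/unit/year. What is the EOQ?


Formula: EOQ = sqrt(2 * D * S / H)
Numerator: 2 * 18277 * 135 = 4934790
2DS/H = 4934790 / 19.3 = 255688.6
EOQ = sqrt(255688.6) = 505.7 units

505.7 units


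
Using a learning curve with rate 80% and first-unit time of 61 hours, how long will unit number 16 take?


Formula: T_n = T_1 * (learning_rate)^(log2(n)) where learning_rate = rate/100
Doublings = log2(16) = 4
T_n = 61 * 0.8^4
T_n = 61 * 0.4096 = 25.0 hours

25.0 hours


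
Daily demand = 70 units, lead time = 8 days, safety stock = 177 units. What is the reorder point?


Formula: ROP = (Daily Demand * Lead Time) + Safety Stock
Demand during lead time = 70 * 8 = 560 units
ROP = 560 + 177 = 737 units

737 units


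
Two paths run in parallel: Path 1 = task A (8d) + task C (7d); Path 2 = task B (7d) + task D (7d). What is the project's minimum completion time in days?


Path 1 = 8 + 7 = 15 days
Path 2 = 7 + 7 = 14 days
Duration = max(15, 14) = 15 days

15 days


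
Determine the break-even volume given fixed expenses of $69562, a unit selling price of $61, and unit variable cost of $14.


Formula: BEQ = Fixed Costs / (Price - Variable Cost)
Contribution margin = $61 - $14 = $47/unit
BEQ = ceil($69562 / $47/unit) = ceil(1480.04) = 1481 units

1481 units


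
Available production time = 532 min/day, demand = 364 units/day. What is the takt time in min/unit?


Formula: Takt Time = Available Production Time / Customer Demand
Takt = 532 min/day / 364 units/day
Takt = 1.46 min/unit

1.46 min/unit


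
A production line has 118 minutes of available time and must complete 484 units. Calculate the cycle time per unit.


Formula: CT = Available Time / Number of Units
CT = 118 min / 484 units
CT = 0.24 min/unit

0.24 min/unit


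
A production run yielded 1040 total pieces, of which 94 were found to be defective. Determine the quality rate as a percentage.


Formula: Quality Rate = Good Pieces / Total Pieces * 100
Good pieces = 1040 - 94 = 946
QR = 946 / 1040 * 100 = 91.0%

91.0%


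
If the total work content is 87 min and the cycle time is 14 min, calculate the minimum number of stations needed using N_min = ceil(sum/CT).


Formula: N_min = ceil(Sum of Task Times / Cycle Time)
N_min = ceil(87 min / 14 min) = ceil(6.2143)
N_min = 7 stations

7


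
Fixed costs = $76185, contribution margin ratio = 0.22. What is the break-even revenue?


Formula: BER = Fixed Costs / Contribution Margin Ratio
BER = $76185 / 0.22
BER = $346295.45 (to the nearest cent)

$346295.45


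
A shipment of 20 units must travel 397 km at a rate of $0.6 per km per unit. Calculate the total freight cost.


TC = dist * cost * units = 397 * 0.6 * 20 = $4764.00

$4764.00


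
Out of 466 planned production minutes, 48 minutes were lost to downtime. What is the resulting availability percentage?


Formula: Availability = (Planned Time - Downtime) / Planned Time * 100
Uptime = 466 - 48 = 418 min
Availability = 418 / 466 * 100 = 89.7%

89.7%


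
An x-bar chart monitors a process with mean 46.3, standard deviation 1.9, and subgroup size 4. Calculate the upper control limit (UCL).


UCL = 46.3 + 3 * 1.9 / sqrt(4)

49.15


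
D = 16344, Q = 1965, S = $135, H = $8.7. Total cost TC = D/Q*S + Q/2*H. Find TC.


TC = 16344/1965 * 135 + 1965/2 * 8.7

$9670.62


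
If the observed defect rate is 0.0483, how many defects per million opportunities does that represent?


DPMO = defect_rate * 1000000 = 0.0483 * 1000000

48300


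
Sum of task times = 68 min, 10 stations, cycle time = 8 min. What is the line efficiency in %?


Formula: Efficiency = Sum of Task Times / (N_stations * CT) * 100
Total station capacity = 10 stations * 8 min = 80 min
Efficiency = 68 / 80 * 100 = 85.0%

85.0%


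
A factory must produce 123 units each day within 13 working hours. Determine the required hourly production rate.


Formula: Production Rate = Daily Demand / Available Hours
Rate = 123 units/day / 13 hours/day
Rate = 9.5 units/hour

9.5 units/hour


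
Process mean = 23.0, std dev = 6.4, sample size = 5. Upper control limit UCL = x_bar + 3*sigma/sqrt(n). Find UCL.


UCL = 23.0 + 3 * 6.4 / sqrt(5)

31.59


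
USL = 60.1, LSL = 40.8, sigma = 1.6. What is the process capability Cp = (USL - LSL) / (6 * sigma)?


Cp = (60.1 - 40.8) / (6 * 1.6)

2.01


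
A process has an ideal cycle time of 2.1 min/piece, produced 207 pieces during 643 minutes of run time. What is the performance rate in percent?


Formula: Performance = (Ideal CT * Total Count) / Run Time * 100
Ideal output time = 2.1 * 207 = 434.7 min
Performance = 434.7 / 643 * 100 = 67.6%

67.6%


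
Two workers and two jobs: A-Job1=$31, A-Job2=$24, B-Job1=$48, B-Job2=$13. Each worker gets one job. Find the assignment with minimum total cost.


Option 1: A->1 + B->2 = $31 + $13 = $44
Option 2: A->2 + B->1 = $24 + $48 = $72
Min cost = min($44, $72) = $44

$44


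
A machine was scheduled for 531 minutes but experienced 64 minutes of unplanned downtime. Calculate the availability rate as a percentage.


Formula: Availability = (Planned Time - Downtime) / Planned Time * 100
Uptime = 531 - 64 = 467 min
Availability = 467 / 531 * 100 = 87.9%

87.9%


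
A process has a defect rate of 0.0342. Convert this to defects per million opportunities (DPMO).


DPMO = defect_rate * 1000000 = 0.0342 * 1000000

34200


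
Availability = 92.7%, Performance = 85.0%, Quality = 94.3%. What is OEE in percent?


Formula: OEE = Availability * Performance * Quality / 10000
A * P = 92.7% * 85.0% / 100 = 78.8%
OEE = 78.8% * 94.3% / 100 = 74.3%

74.3%


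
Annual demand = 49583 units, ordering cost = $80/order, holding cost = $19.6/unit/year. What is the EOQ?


Formula: EOQ = sqrt(2 * D * S / H)
Numerator: 2 * 49583 * 80 = 7933280
2DS/H = 7933280 / 19.6 = 404759.2
EOQ = sqrt(404759.2) = 636.2 units

636.2 units


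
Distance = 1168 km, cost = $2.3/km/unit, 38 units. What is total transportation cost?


TC = dist * cost * units = 1168 * 2.3 * 38 = $102083.20

$102083.20


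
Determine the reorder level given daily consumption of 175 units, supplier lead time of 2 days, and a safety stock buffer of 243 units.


Formula: ROP = (Daily Demand * Lead Time) + Safety Stock
Demand during lead time = 175 * 2 = 350 units
ROP = 350 + 243 = 593 units

593 units


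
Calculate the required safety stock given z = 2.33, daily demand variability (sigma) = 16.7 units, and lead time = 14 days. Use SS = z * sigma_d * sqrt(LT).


Formula: SS = z * sigma_d * sqrt(LT)
sqrt(LT) = sqrt(14) = 3.7417
SS = 2.33 * 16.7 * 3.7417
SS = 145.6 units

145.6 units


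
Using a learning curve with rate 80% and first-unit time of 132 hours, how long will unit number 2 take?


Formula: T_n = T_1 * (learning_rate)^(log2(n)) where learning_rate = rate/100
Doublings = log2(2) = 1
T_n = 132 * 0.8^1
T_n = 132 * 0.8 = 105.6 hours

105.6 hours


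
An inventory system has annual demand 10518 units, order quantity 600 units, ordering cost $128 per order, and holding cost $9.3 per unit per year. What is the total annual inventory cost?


TC = 10518/600 * 128 + 600/2 * 9.3

$5033.84


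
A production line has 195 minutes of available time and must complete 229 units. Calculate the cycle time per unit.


Formula: CT = Available Time / Number of Units
CT = 195 min / 229 units
CT = 0.85 min/unit

0.85 min/unit


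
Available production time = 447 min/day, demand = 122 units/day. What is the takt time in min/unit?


Formula: Takt Time = Available Production Time / Customer Demand
Takt = 447 min/day / 122 units/day
Takt = 3.66 min/unit

3.66 min/unit


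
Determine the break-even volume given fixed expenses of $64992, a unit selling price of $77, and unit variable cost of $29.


Formula: BEQ = Fixed Costs / (Price - Variable Cost)
Contribution margin = $77 - $29 = $48/unit
BEQ = ceil($64992 / $48/unit) = ceil(1354.0) = 1354 units

1354 units


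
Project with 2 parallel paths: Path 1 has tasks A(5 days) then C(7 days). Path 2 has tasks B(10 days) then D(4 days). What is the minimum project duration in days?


Path 1 = 5 + 7 = 12 days
Path 2 = 10 + 4 = 14 days
Duration = max(12, 14) = 14 days

14 days


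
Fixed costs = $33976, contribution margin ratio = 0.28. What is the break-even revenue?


Formula: BER = Fixed Costs / Contribution Margin Ratio
BER = $33976 / 0.28
BER = $121342.86 (to the nearest cent)

$121342.86


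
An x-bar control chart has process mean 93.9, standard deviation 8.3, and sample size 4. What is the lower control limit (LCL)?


LCL = 93.9 - 3 * 8.3 / sqrt(4)

81.45


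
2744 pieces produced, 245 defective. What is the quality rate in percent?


Formula: Quality Rate = Good Pieces / Total Pieces * 100
Good pieces = 2744 - 245 = 2499
QR = 2499 / 2744 * 100 = 91.1%

91.1%


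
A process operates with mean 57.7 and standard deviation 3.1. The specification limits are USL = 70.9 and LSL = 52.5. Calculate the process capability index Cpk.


Cpu = (70.9 - 57.7) / (3 * 3.1) = 1.42
Cpl = (57.7 - 52.5) / (3 * 3.1) = 0.56
Cpk = min(1.42, 0.56) = 0.56

0.56


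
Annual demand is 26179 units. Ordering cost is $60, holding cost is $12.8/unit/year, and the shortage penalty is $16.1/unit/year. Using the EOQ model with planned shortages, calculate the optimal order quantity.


Formula: EOQ* = sqrt(2DS/H) * sqrt((H+P)/P)
Base EOQ = sqrt(2*26179*60/12.8) = 495.41 units
Correction = sqrt((12.8+16.1)/16.1) = 1.33979
EOQ* = 495.41 * 1.33979 = 663.7 units

663.7 units


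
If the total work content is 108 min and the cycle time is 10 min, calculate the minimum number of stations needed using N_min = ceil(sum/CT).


Formula: N_min = ceil(Sum of Task Times / Cycle Time)
N_min = ceil(108 min / 10 min) = ceil(10.8)
N_min = 11 stations

11


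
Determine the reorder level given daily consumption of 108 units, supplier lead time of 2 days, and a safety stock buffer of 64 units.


Formula: ROP = (Daily Demand * Lead Time) + Safety Stock
Demand during lead time = 108 * 2 = 216 units
ROP = 216 + 64 = 280 units

280 units


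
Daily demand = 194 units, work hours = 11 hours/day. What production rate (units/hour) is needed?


Formula: Production Rate = Daily Demand / Available Hours
Rate = 194 units/day / 11 hours/day
Rate = 17.6 units/hour

17.6 units/hour


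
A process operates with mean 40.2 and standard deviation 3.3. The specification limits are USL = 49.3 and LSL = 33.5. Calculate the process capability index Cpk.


Cpu = (49.3 - 40.2) / (3 * 3.3) = 0.92
Cpl = (40.2 - 33.5) / (3 * 3.3) = 0.68
Cpk = min(0.92, 0.68) = 0.68

0.68


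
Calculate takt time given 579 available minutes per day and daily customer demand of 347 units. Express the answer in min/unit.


Formula: Takt Time = Available Production Time / Customer Demand
Takt = 579 min/day / 347 units/day
Takt = 1.67 min/unit

1.67 min/unit


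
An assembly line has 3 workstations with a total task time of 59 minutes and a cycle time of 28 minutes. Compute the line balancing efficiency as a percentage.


Formula: Efficiency = Sum of Task Times / (N_stations * CT) * 100
Total station capacity = 3 stations * 28 min = 84 min
Efficiency = 59 / 84 * 100 = 70.2%

70.2%


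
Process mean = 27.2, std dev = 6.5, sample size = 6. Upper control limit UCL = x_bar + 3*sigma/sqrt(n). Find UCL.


UCL = 27.2 + 3 * 6.5 / sqrt(6)

35.16


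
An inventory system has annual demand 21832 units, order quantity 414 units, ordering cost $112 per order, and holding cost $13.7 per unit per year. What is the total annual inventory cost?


TC = 21832/414 * 112 + 414/2 * 13.7

$8742.14


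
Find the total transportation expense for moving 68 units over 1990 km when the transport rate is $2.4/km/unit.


TC = dist * cost * units = 1990 * 2.4 * 68 = $324768.00

$324768.00


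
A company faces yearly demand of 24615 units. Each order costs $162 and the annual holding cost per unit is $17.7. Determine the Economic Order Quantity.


Formula: EOQ = sqrt(2 * D * S / H)
Numerator: 2 * 24615 * 162 = 7975260
2DS/H = 7975260 / 17.7 = 450579.7
EOQ = sqrt(450579.7) = 671.3 units

671.3 units


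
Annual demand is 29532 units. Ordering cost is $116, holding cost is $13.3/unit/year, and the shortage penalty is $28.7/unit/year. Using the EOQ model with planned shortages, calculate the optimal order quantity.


Formula: EOQ* = sqrt(2DS/H) * sqrt((H+P)/P)
Base EOQ = sqrt(2*29532*116/13.3) = 717.74 units
Correction = sqrt((13.3+28.7)/28.7) = 1.20972
EOQ* = 717.74 * 1.20972 = 868.3 units

868.3 units


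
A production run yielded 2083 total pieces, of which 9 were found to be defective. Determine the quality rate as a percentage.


Formula: Quality Rate = Good Pieces / Total Pieces * 100
Good pieces = 2083 - 9 = 2074
QR = 2074 / 2083 * 100 = 99.6%

99.6%


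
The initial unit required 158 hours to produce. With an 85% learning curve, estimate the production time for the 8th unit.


Formula: T_n = T_1 * (learning_rate)^(log2(n)) where learning_rate = rate/100
Doublings = log2(8) = 3
T_n = 158 * 0.85^3
T_n = 158 * 0.6141 = 97.0 hours

97.0 hours


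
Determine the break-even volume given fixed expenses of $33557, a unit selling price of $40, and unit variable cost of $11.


Formula: BEQ = Fixed Costs / (Price - Variable Cost)
Contribution margin = $40 - $11 = $29/unit
BEQ = ceil($33557 / $29/unit) = ceil(1157.14) = 1158 units

1158 units


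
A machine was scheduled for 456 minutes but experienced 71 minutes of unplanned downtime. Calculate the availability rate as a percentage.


Formula: Availability = (Planned Time - Downtime) / Planned Time * 100
Uptime = 456 - 71 = 385 min
Availability = 385 / 456 * 100 = 84.4%

84.4%


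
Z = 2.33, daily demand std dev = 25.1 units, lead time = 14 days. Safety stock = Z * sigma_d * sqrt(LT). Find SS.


Formula: SS = z * sigma_d * sqrt(LT)
sqrt(LT) = sqrt(14) = 3.7417
SS = 2.33 * 25.1 * 3.7417
SS = 218.8 units

218.8 units


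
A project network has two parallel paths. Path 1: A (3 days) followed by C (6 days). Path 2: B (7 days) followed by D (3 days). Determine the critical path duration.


Path 1 = 3 + 6 = 9 days
Path 2 = 7 + 3 = 10 days
Duration = max(9, 10) = 10 days

10 days


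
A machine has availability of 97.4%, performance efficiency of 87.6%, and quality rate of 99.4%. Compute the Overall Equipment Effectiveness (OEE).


Formula: OEE = Availability * Performance * Quality / 10000
A * P = 97.4% * 87.6% / 100 = 85.32%
OEE = 85.32% * 99.4% / 100 = 84.8%

84.8%


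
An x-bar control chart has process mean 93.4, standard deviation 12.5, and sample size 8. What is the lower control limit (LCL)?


LCL = 93.4 - 3 * 12.5 / sqrt(8)

80.14


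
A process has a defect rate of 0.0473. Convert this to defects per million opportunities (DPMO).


DPMO = defect_rate * 1000000 = 0.0473 * 1000000

47300


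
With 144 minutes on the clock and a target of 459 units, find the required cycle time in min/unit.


Formula: CT = Available Time / Number of Units
CT = 144 min / 459 units
CT = 0.31 min/unit

0.31 min/unit


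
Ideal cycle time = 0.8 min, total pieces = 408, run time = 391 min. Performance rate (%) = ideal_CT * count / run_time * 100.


Formula: Performance = (Ideal CT * Total Count) / Run Time * 100
Ideal output time = 0.8 * 408 = 326.4 min
Performance = 326.4 / 391 * 100 = 83.5%

83.5%


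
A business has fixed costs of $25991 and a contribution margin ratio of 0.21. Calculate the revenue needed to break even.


Formula: BER = Fixed Costs / Contribution Margin Ratio
BER = $25991 / 0.21
BER = $123766.67 (to the nearest cent)

$123766.67


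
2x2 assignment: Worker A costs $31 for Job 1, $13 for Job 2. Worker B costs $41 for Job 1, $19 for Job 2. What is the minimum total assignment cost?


Option 1: A->1 + B->2 = $31 + $19 = $50
Option 2: A->2 + B->1 = $13 + $41 = $54
Min cost = min($50, $54) = $50

$50


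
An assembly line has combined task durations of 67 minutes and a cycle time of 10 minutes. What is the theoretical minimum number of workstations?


Formula: N_min = ceil(Sum of Task Times / Cycle Time)
N_min = ceil(67 min / 10 min) = ceil(6.7)
N_min = 7 stations

7


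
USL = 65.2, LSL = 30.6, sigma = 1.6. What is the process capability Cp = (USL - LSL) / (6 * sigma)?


Cp = (65.2 - 30.6) / (6 * 1.6)

3.6


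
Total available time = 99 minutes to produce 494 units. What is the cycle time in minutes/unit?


Formula: CT = Available Time / Number of Units
CT = 99 min / 494 units
CT = 0.2 min/unit

0.2 min/unit


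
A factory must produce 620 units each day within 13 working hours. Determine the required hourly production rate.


Formula: Production Rate = Daily Demand / Available Hours
Rate = 620 units/day / 13 hours/day
Rate = 47.7 units/hour

47.7 units/hour


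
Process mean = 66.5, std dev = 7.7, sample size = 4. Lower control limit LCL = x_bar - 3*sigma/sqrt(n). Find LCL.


LCL = 66.5 - 3 * 7.7 / sqrt(4)

54.95


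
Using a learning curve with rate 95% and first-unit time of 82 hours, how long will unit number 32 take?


Formula: T_n = T_1 * (learning_rate)^(log2(n)) where learning_rate = rate/100
Doublings = log2(32) = 5
T_n = 82 * 0.95^5
T_n = 82 * 0.7738 = 63.5 hours

63.5 hours


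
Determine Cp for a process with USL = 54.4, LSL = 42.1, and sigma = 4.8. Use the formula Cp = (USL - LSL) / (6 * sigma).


Cp = (54.4 - 42.1) / (6 * 4.8)

0.43


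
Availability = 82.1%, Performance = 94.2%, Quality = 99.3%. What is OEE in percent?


Formula: OEE = Availability * Performance * Quality / 10000
A * P = 82.1% * 94.2% / 100 = 77.34%
OEE = 77.34% * 99.3% / 100 = 76.8%

76.8%


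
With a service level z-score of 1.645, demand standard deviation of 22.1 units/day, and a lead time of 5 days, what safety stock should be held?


Formula: SS = z * sigma_d * sqrt(LT)
sqrt(LT) = sqrt(5) = 2.2361
SS = 1.645 * 22.1 * 2.2361
SS = 81.3 units

81.3 units


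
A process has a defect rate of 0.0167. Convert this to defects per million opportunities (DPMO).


DPMO = defect_rate * 1000000 = 0.0167 * 1000000

16700


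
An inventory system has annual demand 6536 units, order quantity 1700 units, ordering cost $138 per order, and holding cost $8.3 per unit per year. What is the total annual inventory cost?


TC = 6536/1700 * 138 + 1700/2 * 8.3

$7585.57


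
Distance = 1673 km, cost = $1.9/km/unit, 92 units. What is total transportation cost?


TC = dist * cost * units = 1673 * 1.9 * 92 = $292440.40

$292440.40


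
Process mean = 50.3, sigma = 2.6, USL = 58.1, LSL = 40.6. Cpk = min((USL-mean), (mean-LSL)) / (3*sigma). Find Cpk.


Cpu = (58.1 - 50.3) / (3 * 2.6) = 1.0
Cpl = (50.3 - 40.6) / (3 * 2.6) = 1.24
Cpk = min(1.0, 1.24) = 1.0

1.0


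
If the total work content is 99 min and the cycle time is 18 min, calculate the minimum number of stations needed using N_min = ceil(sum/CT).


Formula: N_min = ceil(Sum of Task Times / Cycle Time)
N_min = ceil(99 min / 18 min) = ceil(5.5)
N_min = 6 stations

6


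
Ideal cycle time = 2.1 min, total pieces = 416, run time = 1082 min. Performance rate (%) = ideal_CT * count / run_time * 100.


Formula: Performance = (Ideal CT * Total Count) / Run Time * 100
Ideal output time = 2.1 * 416 = 873.6 min
Performance = 873.6 / 1082 * 100 = 80.7%

80.7%


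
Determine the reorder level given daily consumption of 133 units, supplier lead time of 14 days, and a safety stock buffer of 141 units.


Formula: ROP = (Daily Demand * Lead Time) + Safety Stock
Demand during lead time = 133 * 14 = 1862 units
ROP = 1862 + 141 = 2003 units

2003 units


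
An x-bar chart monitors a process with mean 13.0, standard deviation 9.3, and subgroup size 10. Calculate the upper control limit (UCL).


UCL = 13.0 + 3 * 9.3 / sqrt(10)

21.82


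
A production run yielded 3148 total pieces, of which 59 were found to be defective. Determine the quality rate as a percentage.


Formula: Quality Rate = Good Pieces / Total Pieces * 100
Good pieces = 3148 - 59 = 3089
QR = 3089 / 3148 * 100 = 98.1%

98.1%


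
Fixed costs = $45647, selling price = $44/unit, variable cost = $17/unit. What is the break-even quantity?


Formula: BEQ = Fixed Costs / (Price - Variable Cost)
Contribution margin = $44 - $17 = $27/unit
BEQ = ceil($45647 / $27/unit) = ceil(1690.63) = 1691 units

1691 units


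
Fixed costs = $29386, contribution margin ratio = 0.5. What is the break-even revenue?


Formula: BER = Fixed Costs / Contribution Margin Ratio
BER = $29386 / 0.5
BER = $58772.00 (to the nearest cent)

$58772.00


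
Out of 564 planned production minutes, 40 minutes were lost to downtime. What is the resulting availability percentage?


Formula: Availability = (Planned Time - Downtime) / Planned Time * 100
Uptime = 564 - 40 = 524 min
Availability = 524 / 564 * 100 = 92.9%

92.9%
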